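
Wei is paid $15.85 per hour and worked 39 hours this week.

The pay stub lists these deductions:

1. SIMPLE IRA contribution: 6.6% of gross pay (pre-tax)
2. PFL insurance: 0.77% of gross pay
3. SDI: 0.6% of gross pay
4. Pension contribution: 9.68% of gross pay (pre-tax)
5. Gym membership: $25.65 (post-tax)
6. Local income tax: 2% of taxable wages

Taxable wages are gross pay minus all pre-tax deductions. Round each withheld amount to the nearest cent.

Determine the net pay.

Gross pay: 39 × $15.85 = $618.15
Pension contribution: $618.15 × 0.0968 = $59.84
SIMPLE IRA contribution: $618.15 × 0.066 = $40.80
Pre-tax total = $59.84 + $40.80 = $100.64
Taxable wages = $618.15 − $100.64 = $517.51
Local income tax: $517.51 × 0.02 = $10.35
PFL insurance: $618.15 × 0.0077 = $4.76
SDI: $618.15 × 0.006 = $3.71
Gym membership: $25.65
Total deductions = $59.84 + $40.80 + $10.35 + $4.76 + $3.71 + $25.65 = $145.11
Net pay = $618.15 − $145.11 = $473.04

$473.04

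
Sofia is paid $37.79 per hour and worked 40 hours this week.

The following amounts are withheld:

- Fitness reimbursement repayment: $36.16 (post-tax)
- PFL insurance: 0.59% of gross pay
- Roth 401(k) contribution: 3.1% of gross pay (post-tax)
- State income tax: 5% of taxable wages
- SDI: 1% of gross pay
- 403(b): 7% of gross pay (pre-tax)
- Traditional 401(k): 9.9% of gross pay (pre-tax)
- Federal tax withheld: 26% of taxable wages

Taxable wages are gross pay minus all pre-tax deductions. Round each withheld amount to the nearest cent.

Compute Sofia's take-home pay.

$759.67

Gross pay: 40 × $37.79 = $1,511.60
Traditional 401(k): $1,511.60 × 0.099 = $149.65
403(b): $1,511.60 × 0.07 = $105.81
Pre-tax total = $149.65 + $105.81 = $255.46
Taxable wages = $1,511.60 − $255.46 = $1,256.14
Federal tax withheld: $1,256.14 × 0.26 = $326.60
State income tax: $1,256.14 × 0.05 = $62.81
PFL insurance: $1,511.60 × 0.0059 = $8.92
SDI: $1,511.60 × 0.01 = $15.12
Roth 401(k) contribution: $1,511.60 × 0.031 = $46.86
Fitness reimbursement repayment: $36.16
Total deductions = $149.65 + $105.81 + $326.60 + $62.81 + $8.92 + $15.12 + $46.86 + $36.16 = $751.93
Net pay = $1,511.60 − $751.93 = $759.67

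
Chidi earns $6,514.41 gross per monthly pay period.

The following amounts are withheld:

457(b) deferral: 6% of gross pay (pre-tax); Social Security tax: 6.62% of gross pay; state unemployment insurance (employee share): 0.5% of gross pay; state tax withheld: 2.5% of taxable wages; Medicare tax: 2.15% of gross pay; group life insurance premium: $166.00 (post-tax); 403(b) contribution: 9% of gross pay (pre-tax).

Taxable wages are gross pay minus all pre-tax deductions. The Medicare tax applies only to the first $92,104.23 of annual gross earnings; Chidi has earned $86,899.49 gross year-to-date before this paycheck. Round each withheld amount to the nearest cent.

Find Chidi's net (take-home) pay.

457(b) deferral: $6,514.41 × 0.06 = $390.86
403(b) contribution: $6,514.41 × 0.09 = $586.30
Pre-tax total = $390.86 + $586.30 = $977.16
Taxable wages = $6,514.41 − $977.16 = $5,537.25
State tax withheld: $5,537.25 × 0.025 = $138.43
Social Security tax: $6,514.41 × 0.0662 = $431.25
State unemployment insurance (employee share): $6,514.41 × 0.005 = $32.57
Medicare tax: only $92,104.23 − $86,899.49 = $5,204.74 of this check is subject → $5,204.74 × 0.0215 = $111.90
Group life insurance premium: $166.00
Total deductions = $390.86 + $586.30 + $138.43 + $431.25 + $32.57 + $111.90 + $166.00 = $1,857.31
Net pay = $6,514.41 − $1,857.31 = $4,657.10

$4,657.10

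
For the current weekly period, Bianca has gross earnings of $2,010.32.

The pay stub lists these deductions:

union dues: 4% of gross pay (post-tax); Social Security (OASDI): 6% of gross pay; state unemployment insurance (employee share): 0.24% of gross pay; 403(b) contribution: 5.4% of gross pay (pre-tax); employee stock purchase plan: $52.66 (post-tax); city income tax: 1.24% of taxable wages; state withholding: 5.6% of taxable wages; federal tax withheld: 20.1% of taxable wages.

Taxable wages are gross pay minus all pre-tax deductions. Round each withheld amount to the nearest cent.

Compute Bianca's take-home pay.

$1,130.92

403(b) contribution: $2,010.32 × 0.054 = $108.56
Taxable wages = $2,010.32 − $108.56 = $1,901.76
State withholding: $1,901.76 × 0.056 = $106.50
Federal tax withheld: $1,901.76 × 0.201 = $382.25
City income tax: $1,901.76 × 0.0124 = $23.58
State unemployment insurance (employee share): $2,010.32 × 0.0024 = $4.82
Social Security (OASDI): $2,010.32 × 0.06 = $120.62
Union dues: $2,010.32 × 0.04 = $80.41
Employee stock purchase plan: $52.66
Total deductions = $108.56 + $106.50 + $382.25 + $23.58 + $4.82 + $120.62 + $80.41 + $52.66 = $879.40
Net pay = $2,010.32 − $879.40 = $1,130.92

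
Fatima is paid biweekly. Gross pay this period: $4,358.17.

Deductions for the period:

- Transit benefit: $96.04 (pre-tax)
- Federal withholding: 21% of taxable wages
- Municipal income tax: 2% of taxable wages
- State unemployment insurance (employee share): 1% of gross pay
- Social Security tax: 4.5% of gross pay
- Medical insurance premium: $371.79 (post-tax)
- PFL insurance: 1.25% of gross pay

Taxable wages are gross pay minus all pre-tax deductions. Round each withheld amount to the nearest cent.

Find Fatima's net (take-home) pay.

Transit benefit: $96.04
Taxable wages = $4,358.17 − $96.04 = $4,262.13
Municipal income tax: $4,262.13 × 0.02 = $85.24
Federal withholding: $4,262.13 × 0.21 = $895.05
Social Security tax: $4,358.17 × 0.045 = $196.12
State unemployment insurance (employee share): $4,358.17 × 0.01 = $43.58
PFL insurance: $4,358.17 × 0.0125 = $54.48
Medical insurance premium: $371.79
Total deductions = $96.04 + $85.24 + $895.05 + $196.12 + $43.58 + $54.48 + $371.79 = $1,742.30
Net pay = $4,358.17 − $1,742.30 = $2,615.87

$2,615.87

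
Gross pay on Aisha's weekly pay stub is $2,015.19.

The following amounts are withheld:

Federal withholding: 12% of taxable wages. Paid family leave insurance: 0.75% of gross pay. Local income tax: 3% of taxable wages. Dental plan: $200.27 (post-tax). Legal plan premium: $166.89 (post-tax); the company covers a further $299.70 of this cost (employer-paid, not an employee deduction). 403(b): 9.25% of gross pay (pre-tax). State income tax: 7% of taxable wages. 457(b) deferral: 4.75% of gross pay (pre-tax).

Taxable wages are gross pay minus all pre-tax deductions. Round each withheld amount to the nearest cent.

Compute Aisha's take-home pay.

$969.52

403(b): $2,015.19 × 0.0925 = $186.41
457(b) deferral: $2,015.19 × 0.0475 = $95.72
Pre-tax total = $186.41 + $95.72 = $282.13
Taxable wages = $2,015.19 − $282.13 = $1,733.06
State income tax: $1,733.06 × 0.07 = $121.31
Federal withholding: $1,733.06 × 0.12 = $207.97
Local income tax: $1,733.06 × 0.03 = $51.99
Paid family leave insurance: $2,015.19 × 0.0075 = $15.11
Legal plan premium: $166.89
Dental plan: $200.27
(Employer's $299.70 toward legal plan premium is not withheld from the employee.)
Total deductions = $186.41 + $95.72 + $121.31 + $207.97 + $51.99 + $15.11 + $166.89 + $200.27 = $1,045.67
Net pay = $2,015.19 − $1,045.67 = $969.52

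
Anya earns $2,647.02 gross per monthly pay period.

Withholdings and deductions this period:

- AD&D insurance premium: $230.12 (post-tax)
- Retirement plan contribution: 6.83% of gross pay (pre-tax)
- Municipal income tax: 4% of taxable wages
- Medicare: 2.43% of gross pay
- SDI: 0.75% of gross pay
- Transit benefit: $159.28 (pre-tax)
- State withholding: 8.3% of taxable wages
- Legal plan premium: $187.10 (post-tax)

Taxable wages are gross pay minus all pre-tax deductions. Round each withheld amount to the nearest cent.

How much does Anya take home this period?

Retirement plan contribution: $2,647.02 × 0.0683 = $180.79
Transit benefit: $159.28
Pre-tax total = $180.79 + $159.28 = $340.07
Taxable wages = $2,647.02 − $340.07 = $2,306.95
Municipal income tax: $2,306.95 × 0.04 = $92.28
State withholding: $2,306.95 × 0.083 = $191.48
SDI: $2,647.02 × 0.0075 = $19.85
Medicare: $2,647.02 × 0.0243 = $64.32
AD&D insurance premium: $230.12
Legal plan premium: $187.10
Total deductions = $180.79 + $159.28 + $92.28 + $191.48 + $19.85 + $64.32 + $230.12 + $187.10 = $1,125.22
Net pay = $2,647.02 − $1,125.22 = $1,521.80

$1,521.80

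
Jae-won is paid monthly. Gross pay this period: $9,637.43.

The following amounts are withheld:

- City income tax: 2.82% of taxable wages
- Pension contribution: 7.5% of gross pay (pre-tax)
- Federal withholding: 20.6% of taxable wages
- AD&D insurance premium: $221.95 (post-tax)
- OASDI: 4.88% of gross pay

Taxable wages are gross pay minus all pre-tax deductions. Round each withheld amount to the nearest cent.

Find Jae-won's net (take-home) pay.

Pension contribution: $9,637.43 × 0.075 = $722.81
Taxable wages = $9,637.43 − $722.81 = $8,914.62
City income tax: $8,914.62 × 0.0282 = $251.39
Federal withholding: $8,914.62 × 0.206 = $1,836.41
OASDI: $9,637.43 × 0.0488 = $470.31
AD&D insurance premium: $221.95
Total deductions = $722.81 + $251.39 + $1,836.41 + $470.31 + $221.95 = $3,502.87
Net pay = $9,637.43 − $3,502.87 = $6,134.56

$6,134.56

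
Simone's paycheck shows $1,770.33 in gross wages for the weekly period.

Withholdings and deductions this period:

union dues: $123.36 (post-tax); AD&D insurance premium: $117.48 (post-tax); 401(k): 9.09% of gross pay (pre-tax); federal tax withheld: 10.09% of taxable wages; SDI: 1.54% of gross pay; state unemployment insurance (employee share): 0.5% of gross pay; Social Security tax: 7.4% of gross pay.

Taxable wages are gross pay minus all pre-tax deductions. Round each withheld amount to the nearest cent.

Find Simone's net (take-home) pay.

$1,039.07

401(k): $1,770.33 × 0.0909 = $160.92
Taxable wages = $1,770.33 − $160.92 = $1,609.41
Federal tax withheld: $1,609.41 × 0.1009 = $162.39
SDI: $1,770.33 × 0.0154 = $27.26
State unemployment insurance (employee share): $1,770.33 × 0.005 = $8.85
Social Security tax: $1,770.33 × 0.074 = $131.00
Union dues: $123.36
AD&D insurance premium: $117.48
Total deductions = $160.92 + $162.39 + $27.26 + $8.85 + $131.00 + $123.36 + $117.48 = $731.26
Net pay = $1,770.33 − $731.26 = $1,039.07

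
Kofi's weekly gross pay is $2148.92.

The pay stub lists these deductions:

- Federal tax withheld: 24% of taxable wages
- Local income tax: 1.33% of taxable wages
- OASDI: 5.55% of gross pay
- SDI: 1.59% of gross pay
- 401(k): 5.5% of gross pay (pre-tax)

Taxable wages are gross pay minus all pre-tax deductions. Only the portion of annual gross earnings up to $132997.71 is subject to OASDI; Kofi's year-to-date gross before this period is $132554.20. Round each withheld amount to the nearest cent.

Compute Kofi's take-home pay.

$1457.56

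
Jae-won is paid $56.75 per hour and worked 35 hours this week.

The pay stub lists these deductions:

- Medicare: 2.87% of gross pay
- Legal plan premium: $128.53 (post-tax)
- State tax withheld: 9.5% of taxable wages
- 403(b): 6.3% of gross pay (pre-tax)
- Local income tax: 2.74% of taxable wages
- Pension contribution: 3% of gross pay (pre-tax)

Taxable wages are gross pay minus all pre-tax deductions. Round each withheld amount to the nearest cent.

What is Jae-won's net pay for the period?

$1,395.48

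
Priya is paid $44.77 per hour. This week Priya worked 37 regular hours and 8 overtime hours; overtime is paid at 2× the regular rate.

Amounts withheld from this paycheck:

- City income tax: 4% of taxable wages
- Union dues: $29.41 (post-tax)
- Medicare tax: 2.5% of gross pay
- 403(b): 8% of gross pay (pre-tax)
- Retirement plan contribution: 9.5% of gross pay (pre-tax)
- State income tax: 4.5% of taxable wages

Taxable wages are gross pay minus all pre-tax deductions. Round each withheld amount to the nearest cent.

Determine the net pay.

$1,702.45

Regular pay: 37 × $44.77 = $1,656.49
Overtime pay: 8 × $44.77 × 2 = $716.32
Gross pay = $1,656.49 + $716.32 = $2,372.81
403(b): $2,372.81 × 0.08 = $189.82
Retirement plan contribution: $2,372.81 × 0.095 = $225.42
Pre-tax total = $189.82 + $225.42 = $415.24
Taxable wages = $2,372.81 − $415.24 = $1,957.57
City income tax: $1,957.57 × 0.04 = $78.30
State income tax: $1,957.57 × 0.045 = $88.09
Medicare tax: $2,372.81 × 0.025 = $59.32
Union dues: $29.41
Total deductions = $189.82 + $225.42 + $78.30 + $88.09 + $59.32 + $29.41 = $670.36
Net pay = $2,372.81 − $670.36 = $1,702.45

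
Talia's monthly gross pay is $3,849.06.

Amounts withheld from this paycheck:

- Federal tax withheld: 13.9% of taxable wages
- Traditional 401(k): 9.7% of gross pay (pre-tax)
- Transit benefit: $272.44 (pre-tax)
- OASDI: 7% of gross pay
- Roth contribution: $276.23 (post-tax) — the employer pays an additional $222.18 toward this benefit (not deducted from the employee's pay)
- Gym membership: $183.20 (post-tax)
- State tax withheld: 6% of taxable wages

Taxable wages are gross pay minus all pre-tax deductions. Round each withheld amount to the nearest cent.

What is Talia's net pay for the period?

Traditional 401(k): $3,849.06 × 0.097 = $373.36
Transit benefit: $272.44
Pre-tax total = $373.36 + $272.44 = $645.80
Taxable wages = $3,849.06 − $645.80 = $3,203.26
State tax withheld: $3,203.26 × 0.06 = $192.20
Federal tax withheld: $3,203.26 × 0.139 = $445.25
OASDI: $3,849.06 × 0.07 = $269.43
Roth contribution: $276.23
Gym membership: $183.20
(Employer's $222.18 toward Roth contribution is not withheld from the employee.)
Total deductions = $373.36 + $272.44 + $192.20 + $445.25 + $269.43 + $276.23 + $183.20 = $2,012.11
Net pay = $3,849.06 − $2,012.11 = $1,836.95

$1,836.95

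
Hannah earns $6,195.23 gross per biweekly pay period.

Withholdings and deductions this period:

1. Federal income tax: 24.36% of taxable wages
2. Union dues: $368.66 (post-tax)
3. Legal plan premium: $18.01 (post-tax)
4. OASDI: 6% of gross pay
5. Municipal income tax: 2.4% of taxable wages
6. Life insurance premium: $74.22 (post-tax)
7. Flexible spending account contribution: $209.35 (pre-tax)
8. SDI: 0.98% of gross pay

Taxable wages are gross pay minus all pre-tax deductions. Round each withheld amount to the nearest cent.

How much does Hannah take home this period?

Flexible spending account contribution: $209.35
Taxable wages = $6,195.23 − $209.35 = $5,985.88
Federal income tax: $5,985.88 × 0.2436 = $1,458.16
Municipal income tax: $5,985.88 × 0.024 = $143.66
OASDI: $6,195.23 × 0.06 = $371.71
SDI: $6,195.23 × 0.0098 = $60.71
Life insurance premium: $74.22
Union dues: $368.66
Legal plan premium: $18.01
Total deductions = $209.35 + $1,458.16 + $143.66 + $371.71 + $60.71 + $74.22 + $368.66 + $18.01 = $2,704.48
Net pay = $6,195.23 − $2,704.48 = $3,490.75

$3,490.75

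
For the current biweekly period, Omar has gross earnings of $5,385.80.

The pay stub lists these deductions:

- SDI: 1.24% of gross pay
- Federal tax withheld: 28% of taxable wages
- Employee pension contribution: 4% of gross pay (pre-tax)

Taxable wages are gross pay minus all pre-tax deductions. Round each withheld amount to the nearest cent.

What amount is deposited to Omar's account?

Employee pension contribution: $5,385.80 × 0.04 = $215.43
Taxable wages = $5,385.80 − $215.43 = $5,170.37
Federal tax withheld: $5,170.37 × 0.28 = $1,447.70
SDI: $5,385.80 × 0.0124 = $66.78
Total deductions = $215.43 + $1,447.70 + $66.78 = $1,729.91
Net pay = $5,385.80 − $1,729.91 = $3,655.89

$3,655.89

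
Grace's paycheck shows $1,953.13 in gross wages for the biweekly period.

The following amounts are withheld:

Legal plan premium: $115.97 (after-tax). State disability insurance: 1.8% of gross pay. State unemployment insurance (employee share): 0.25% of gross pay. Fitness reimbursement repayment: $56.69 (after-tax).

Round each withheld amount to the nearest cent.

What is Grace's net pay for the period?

State disability insurance: $1,953.13 × 0.018 = $35.16
State unemployment insurance (employee share): $1,953.13 × 0.0025 = $4.88
Fitness reimbursement repayment: $56.69
Legal plan premium: $115.97
Total deductions = $35.16 + $4.88 + $56.69 + $115.97 = $212.70
Net pay = $1,953.13 − $212.70 = $1,740.43

$1,740.43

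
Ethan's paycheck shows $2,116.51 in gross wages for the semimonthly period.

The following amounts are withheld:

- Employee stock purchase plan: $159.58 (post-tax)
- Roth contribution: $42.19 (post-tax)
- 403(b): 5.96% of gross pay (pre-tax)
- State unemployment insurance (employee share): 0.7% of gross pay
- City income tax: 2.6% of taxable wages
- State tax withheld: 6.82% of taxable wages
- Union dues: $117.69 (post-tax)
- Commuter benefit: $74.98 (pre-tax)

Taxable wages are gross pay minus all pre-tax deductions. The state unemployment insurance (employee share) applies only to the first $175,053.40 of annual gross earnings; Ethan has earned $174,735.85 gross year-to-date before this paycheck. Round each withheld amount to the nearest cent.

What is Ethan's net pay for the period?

$1,413.28

Commuter benefit: $74.98
403(b): $2,116.51 × 0.0596 = $126.14
Pre-tax total = $74.98 + $126.14 = $201.12
Taxable wages = $2,116.51 − $201.12 = $1,915.39
City income tax: $1,915.39 × 0.026 = $49.80
State tax withheld: $1,915.39 × 0.0682 = $130.63
State unemployment insurance (employee share): only $175,053.40 − $174,735.85 = $317.55 of this check is subject → $317.55 × 0.007 = $2.22
Roth contribution: $42.19
Employee stock purchase plan: $159.58
Union dues: $117.69
Total deductions = $74.98 + $126.14 + $49.80 + $130.63 + $2.22 + $42.19 + $159.58 + $117.69 = $703.23
Net pay = $2,116.51 − $703.23 = $1,413.28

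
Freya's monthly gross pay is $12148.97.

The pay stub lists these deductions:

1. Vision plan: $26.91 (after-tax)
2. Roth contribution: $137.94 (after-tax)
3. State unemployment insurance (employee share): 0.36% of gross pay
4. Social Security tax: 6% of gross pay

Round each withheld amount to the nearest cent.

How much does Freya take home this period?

State unemployment insurance (employee share): $12148.97 × 0.0036 = $43.74
Social Security tax: $12148.97 × 0.06 = $728.94
Roth contribution: $137.94
Vision plan: $26.91
Total deductions = $43.74 + $728.94 + $137.94 + $26.91 = $937.53
Net pay = $12148.97 − $937.53 = $11211.44

$11211.44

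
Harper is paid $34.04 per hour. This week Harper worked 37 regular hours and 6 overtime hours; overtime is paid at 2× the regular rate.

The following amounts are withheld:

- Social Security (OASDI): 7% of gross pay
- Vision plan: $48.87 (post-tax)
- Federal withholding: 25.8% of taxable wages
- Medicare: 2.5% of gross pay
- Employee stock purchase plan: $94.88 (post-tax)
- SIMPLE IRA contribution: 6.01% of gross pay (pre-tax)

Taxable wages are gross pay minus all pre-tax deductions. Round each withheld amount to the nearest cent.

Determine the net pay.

Regular pay: 37 × $34.04 = $1,259.48
Overtime pay: 6 × $34.04 × 2 = $408.48
Gross pay = $1,259.48 + $408.48 = $1,667.96
SIMPLE IRA contribution: $1,667.96 × 0.0601 = $100.24
Taxable wages = $1,667.96 − $100.24 = $1,567.72
Federal withholding: $1,567.72 × 0.258 = $404.47
Social Security (OASDI): $1,667.96 × 0.07 = $116.76
Medicare: $1,667.96 × 0.025 = $41.70
Vision plan: $48.87
Employee stock purchase plan: $94.88
Total deductions = $100.24 + $404.47 + $116.76 + $41.70 + $48.87 + $94.88 = $806.92
Net pay = $1,667.96 − $806.92 = $861.04

$861.04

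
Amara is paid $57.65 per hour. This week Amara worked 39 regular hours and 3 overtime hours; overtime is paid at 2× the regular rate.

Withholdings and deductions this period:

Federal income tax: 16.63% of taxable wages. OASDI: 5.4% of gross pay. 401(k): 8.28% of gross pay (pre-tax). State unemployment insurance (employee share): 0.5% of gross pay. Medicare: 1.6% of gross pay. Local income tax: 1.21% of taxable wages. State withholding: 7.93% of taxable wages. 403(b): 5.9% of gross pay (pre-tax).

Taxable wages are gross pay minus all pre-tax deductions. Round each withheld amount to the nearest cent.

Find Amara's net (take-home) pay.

Regular pay: 39 × $57.65 = $2248.35
Overtime pay: 3 × $57.65 × 2 = $345.90
Gross pay = $2248.35 + $345.90 = $2594.25
401(k): $2594.25 × 0.0828 = $214.80
403(b): $2594.25 × 0.059 = $153.06
Pre-tax total = $214.80 + $153.06 = $367.86
Taxable wages = $2594.25 − $367.86 = $2226.39
State withholding: $2226.39 × 0.0793 = $176.55
Local income tax: $2226.39 × 0.0121 = $26.94
Federal income tax: $2226.39 × 0.1663 = $370.25
OASDI: $2594.25 × 0.054 = $140.09
State unemployment insurance (employee share): $2594.25 × 0.005 = $12.97
Medicare: $2594.25 × 0.016 = $41.51
Total deductions = $214.80 + $153.06 + $176.55 + $26.94 + $370.25 + $140.09 + $12.97 + $41.51 = $1136.17
Net pay = $2594.25 − $1136.17 = $1458.08

$1458.08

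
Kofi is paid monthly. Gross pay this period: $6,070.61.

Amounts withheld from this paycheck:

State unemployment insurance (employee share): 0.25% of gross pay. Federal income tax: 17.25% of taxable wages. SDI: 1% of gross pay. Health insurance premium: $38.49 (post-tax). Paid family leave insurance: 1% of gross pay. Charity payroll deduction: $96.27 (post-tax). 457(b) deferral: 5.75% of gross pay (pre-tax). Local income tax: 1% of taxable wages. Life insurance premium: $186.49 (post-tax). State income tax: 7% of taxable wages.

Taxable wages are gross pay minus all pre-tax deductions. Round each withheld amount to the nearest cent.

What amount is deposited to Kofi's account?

$3,819.00

457(b) deferral: $6,070.61 × 0.0575 = $349.06
Taxable wages = $6,070.61 − $349.06 = $5,721.55
Local income tax: $5,721.55 × 0.01 = $57.22
Federal income tax: $5,721.55 × 0.1725 = $986.97
State income tax: $5,721.55 × 0.07 = $400.51
Paid family leave insurance: $6,070.61 × 0.01 = $60.71
SDI: $6,070.61 × 0.01 = $60.71
State unemployment insurance (employee share): $6,070.61 × 0.0025 = $15.18
Charity payroll deduction: $96.27
Life insurance premium: $186.49
Health insurance premium: $38.49
Total deductions = $349.06 + $57.22 + $986.97 + $400.51 + $60.71 + $60.71 + $15.18 + $96.27 + $186.49 + $38.49 = $2,251.61
Net pay = $6,070.61 − $2,251.61 = $3,819.00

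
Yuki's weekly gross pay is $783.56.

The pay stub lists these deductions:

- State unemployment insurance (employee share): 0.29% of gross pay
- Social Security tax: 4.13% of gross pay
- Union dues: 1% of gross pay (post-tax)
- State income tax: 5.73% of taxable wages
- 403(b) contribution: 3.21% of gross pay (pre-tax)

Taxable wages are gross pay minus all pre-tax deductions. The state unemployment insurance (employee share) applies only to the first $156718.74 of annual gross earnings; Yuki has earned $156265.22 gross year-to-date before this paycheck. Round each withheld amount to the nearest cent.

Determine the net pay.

$673.43

403(b) contribution: $783.56 × 0.0321 = $25.15
Taxable wages = $783.56 − $25.15 = $758.41
State income tax: $758.41 × 0.0573 = $43.46
Social Security tax: $783.56 × 0.0413 = $32.36
State unemployment insurance (employee share): only $156718.74 − $156265.22 = $453.52 of this check is subject → $453.52 × 0.0029 = $1.32
Union dues: $783.56 × 0.01 = $7.84
Total deductions = $25.15 + $43.46 + $32.36 + $1.32 + $7.84 = $110.13
Net pay = $783.56 − $110.13 = $673.43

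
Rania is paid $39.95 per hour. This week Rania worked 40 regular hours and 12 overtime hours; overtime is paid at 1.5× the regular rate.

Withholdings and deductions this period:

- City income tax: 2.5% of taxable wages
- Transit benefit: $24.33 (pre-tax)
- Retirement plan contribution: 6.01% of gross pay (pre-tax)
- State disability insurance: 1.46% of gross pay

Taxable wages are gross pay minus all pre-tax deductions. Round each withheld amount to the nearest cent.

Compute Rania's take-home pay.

$2,065.84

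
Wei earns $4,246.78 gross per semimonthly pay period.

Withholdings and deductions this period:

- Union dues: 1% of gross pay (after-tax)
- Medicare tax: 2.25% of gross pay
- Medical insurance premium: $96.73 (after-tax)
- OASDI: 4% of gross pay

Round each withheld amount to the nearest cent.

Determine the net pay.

$3,842.16

OASDI: $4,246.78 × 0.04 = $169.87
Medicare tax: $4,246.78 × 0.0225 = $95.55
Medical insurance premium: $96.73
Union dues: $4,246.78 × 0.01 = $42.47
Total deductions = $169.87 + $95.55 + $96.73 + $42.47 = $404.62
Net pay = $4,246.78 − $404.62 = $3,842.16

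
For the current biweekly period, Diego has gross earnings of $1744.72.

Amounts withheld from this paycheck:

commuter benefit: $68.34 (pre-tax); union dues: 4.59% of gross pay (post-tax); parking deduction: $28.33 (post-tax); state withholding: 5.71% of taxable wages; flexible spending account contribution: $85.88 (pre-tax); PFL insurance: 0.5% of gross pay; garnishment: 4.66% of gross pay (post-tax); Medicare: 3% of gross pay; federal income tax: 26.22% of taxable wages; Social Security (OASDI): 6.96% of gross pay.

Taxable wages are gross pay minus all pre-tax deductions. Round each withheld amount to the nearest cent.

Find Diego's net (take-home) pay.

$710.45

Flexible spending account contribution: $85.88
Commuter benefit: $68.34
Pre-tax total = $85.88 + $68.34 = $154.22
Taxable wages = $1744.72 − $154.22 = $1590.50
Federal income tax: $1590.50 × 0.2622 = $417.03
State withholding: $1590.50 × 0.0571 = $90.82
PFL insurance: $1744.72 × 0.005 = $8.72
Medicare: $1744.72 × 0.03 = $52.34
Social Security (OASDI): $1744.72 × 0.0696 = $121.43
Union dues: $1744.72 × 0.0459 = $80.08
Parking deduction: $28.33
Garnishment: $1744.72 × 0.0466 = $81.30
Total deductions = $85.88 + $68.34 + $417.03 + $90.82 + $8.72 + $52.34 + $121.43 + $80.08 + $28.33 + $81.30 = $1034.27
Net pay = $1744.72 − $1034.27 = $710.45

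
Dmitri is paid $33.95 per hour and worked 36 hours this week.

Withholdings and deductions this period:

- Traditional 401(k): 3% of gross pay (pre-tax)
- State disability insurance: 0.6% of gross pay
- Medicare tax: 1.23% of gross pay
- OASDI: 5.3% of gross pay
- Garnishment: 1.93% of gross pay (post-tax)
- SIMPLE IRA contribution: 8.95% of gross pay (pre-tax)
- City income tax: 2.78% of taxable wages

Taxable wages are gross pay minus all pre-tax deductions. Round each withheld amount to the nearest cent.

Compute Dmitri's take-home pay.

Gross pay: 36 × $33.95 = $1,222.20
Traditional 401(k): $1,222.20 × 0.03 = $36.67
SIMPLE IRA contribution: $1,222.20 × 0.0895 = $109.39
Pre-tax total = $36.67 + $109.39 = $146.06
Taxable wages = $1,222.20 − $146.06 = $1,076.14
City income tax: $1,076.14 × 0.0278 = $29.92
State disability insurance: $1,222.20 × 0.006 = $7.33
OASDI: $1,222.20 × 0.053 = $64.78
Medicare tax: $1,222.20 × 0.0123 = $15.03
Garnishment: $1,222.20 × 0.0193 = $23.59
Total deductions = $36.67 + $109.39 + $29.92 + $7.33 + $64.78 + $15.03 + $23.59 = $286.71
Net pay = $1,222.20 − $286.71 = $935.49

$935.49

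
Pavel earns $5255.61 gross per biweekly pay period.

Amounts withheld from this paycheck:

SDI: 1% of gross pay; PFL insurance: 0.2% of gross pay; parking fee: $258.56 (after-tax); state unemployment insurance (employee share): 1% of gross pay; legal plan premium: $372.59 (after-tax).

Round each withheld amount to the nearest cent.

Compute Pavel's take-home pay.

State unemployment insurance (employee share): $5255.61 × 0.01 = $52.56
PFL insurance: $5255.61 × 0.002 = $10.51
SDI: $5255.61 × 0.01 = $52.56
Parking fee: $258.56
Legal plan premium: $372.59
Total deductions = $52.56 + $10.51 + $52.56 + $258.56 + $372.59 = $746.78
Net pay = $5255.61 − $746.78 = $4508.83

$4508.83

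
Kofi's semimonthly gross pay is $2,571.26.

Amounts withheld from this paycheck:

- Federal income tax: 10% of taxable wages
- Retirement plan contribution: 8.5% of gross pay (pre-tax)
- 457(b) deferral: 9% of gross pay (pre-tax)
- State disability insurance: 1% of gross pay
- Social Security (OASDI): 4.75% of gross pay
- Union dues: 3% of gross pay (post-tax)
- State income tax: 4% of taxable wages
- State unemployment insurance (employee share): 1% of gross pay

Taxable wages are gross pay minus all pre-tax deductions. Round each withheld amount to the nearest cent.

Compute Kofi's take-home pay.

$1,573.62

457(b) deferral: $2,571.26 × 0.09 = $231.41
Retirement plan contribution: $2,571.26 × 0.085 = $218.56
Pre-tax total = $231.41 + $218.56 = $449.97
Taxable wages = $2,571.26 − $449.97 = $2,121.29
Federal income tax: $2,121.29 × 0.1 = $212.13
State income tax: $2,121.29 × 0.04 = $84.85
State unemployment insurance (employee share): $2,571.26 × 0.01 = $25.71
Social Security (OASDI): $2,571.26 × 0.0475 = $122.13
State disability insurance: $2,571.26 × 0.01 = $25.71
Union dues: $2,571.26 × 0.03 = $77.14
Total deductions = $231.41 + $218.56 + $212.13 + $84.85 + $25.71 + $122.13 + $25.71 + $77.14 = $997.64
Net pay = $2,571.26 − $997.64 = $1,573.62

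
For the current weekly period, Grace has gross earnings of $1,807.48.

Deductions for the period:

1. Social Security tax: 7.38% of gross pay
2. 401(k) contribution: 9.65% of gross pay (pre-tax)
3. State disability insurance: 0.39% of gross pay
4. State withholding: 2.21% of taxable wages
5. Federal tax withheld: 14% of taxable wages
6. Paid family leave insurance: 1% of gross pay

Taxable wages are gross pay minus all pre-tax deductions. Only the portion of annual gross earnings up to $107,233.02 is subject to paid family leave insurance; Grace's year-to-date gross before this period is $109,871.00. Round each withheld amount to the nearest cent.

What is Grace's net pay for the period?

401(k) contribution: $1,807.48 × 0.0965 = $174.42
Taxable wages = $1,807.48 − $174.42 = $1,633.06
State withholding: $1,633.06 × 0.0221 = $36.09
Federal tax withheld: $1,633.06 × 0.14 = $228.63
Paid family leave insurance: annual cap $107,233.02 already reached (YTD $109,871.00), so $0.00
State disability insurance: $1,807.48 × 0.0039 = $7.05
Social Security tax: $1,807.48 × 0.0738 = $133.39
Total deductions = $174.42 + $36.09 + $228.63 + $0.00 + $7.05 + $133.39 = $579.58
Net pay = $1,807.48 − $579.58 = $1,227.90

$1,227.90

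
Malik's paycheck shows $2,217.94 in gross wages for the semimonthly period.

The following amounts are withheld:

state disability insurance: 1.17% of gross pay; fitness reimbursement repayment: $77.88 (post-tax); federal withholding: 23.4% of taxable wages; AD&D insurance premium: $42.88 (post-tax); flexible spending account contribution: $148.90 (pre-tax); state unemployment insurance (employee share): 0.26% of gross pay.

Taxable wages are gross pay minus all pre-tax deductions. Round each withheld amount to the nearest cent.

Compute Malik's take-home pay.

Flexible spending account contribution: $148.90
Taxable wages = $2,217.94 − $148.90 = $2,069.04
Federal withholding: $2,069.04 × 0.234 = $484.16
State disability insurance: $2,217.94 × 0.0117 = $25.95
State unemployment insurance (employee share): $2,217.94 × 0.0026 = $5.77
Fitness reimbursement repayment: $77.88
AD&D insurance premium: $42.88
Total deductions = $148.90 + $484.16 + $25.95 + $5.77 + $77.88 + $42.88 = $785.54
Net pay = $2,217.94 − $785.54 = $1,432.40

$1,432.40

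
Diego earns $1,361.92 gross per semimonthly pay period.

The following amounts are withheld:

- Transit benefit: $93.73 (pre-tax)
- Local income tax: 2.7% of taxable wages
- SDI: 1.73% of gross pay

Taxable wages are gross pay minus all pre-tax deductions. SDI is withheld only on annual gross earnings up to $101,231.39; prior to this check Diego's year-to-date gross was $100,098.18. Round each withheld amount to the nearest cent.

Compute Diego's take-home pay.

Transit benefit: $93.73
Taxable wages = $1,361.92 − $93.73 = $1,268.19
Local income tax: $1,268.19 × 0.027 = $34.24
SDI: only $101,231.39 − $100,098.18 = $1,133.21 of this check is subject → $1,133.21 × 0.0173 = $19.60
Total deductions = $93.73 + $34.24 + $19.60 = $147.57
Net pay = $1,361.92 − $147.57 = $1,214.35

$1,214.35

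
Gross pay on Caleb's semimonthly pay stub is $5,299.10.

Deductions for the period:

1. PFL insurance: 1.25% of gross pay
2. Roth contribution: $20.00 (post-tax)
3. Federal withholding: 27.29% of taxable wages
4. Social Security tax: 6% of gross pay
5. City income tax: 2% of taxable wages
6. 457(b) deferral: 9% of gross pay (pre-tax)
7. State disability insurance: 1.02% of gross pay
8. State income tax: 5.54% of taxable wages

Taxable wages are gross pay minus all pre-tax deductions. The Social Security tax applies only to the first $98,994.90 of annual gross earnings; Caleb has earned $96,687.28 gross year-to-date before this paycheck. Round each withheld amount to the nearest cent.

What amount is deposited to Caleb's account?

457(b) deferral: $5,299.10 × 0.09 = $476.92
Taxable wages = $5,299.10 − $476.92 = $4,822.18
State income tax: $4,822.18 × 0.0554 = $267.15
City income tax: $4,822.18 × 0.02 = $96.44
Federal withholding: $4,822.18 × 0.2729 = $1,315.97
Social Security tax: only $98,994.90 − $96,687.28 = $2,307.62 of this check is subject → $2,307.62 × 0.06 = $138.46
State disability insurance: $5,299.10 × 0.0102 = $54.05
PFL insurance: $5,299.10 × 0.0125 = $66.24
Roth contribution: $20.00
Total deductions = $476.92 + $267.15 + $96.44 + $1,315.97 + $138.46 + $54.05 + $66.24 + $20.00 = $2,435.23
Net pay = $5,299.10 − $2,435.23 = $2,863.87

$2,863.87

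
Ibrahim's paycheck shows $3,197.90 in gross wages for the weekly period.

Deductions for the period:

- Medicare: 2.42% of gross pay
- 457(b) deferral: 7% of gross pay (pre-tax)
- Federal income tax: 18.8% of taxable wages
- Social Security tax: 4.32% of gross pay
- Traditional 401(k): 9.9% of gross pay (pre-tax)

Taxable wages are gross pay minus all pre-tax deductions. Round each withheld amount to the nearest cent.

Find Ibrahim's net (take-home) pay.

$1,942.32

457(b) deferral: $3,197.90 × 0.07 = $223.85
Traditional 401(k): $3,197.90 × 0.099 = $316.59
Pre-tax total = $223.85 + $316.59 = $540.44
Taxable wages = $3,197.90 − $540.44 = $2,657.46
Federal income tax: $2,657.46 × 0.188 = $499.60
Social Security tax: $3,197.90 × 0.0432 = $138.15
Medicare: $3,197.90 × 0.0242 = $77.39
Total deductions = $223.85 + $316.59 + $499.60 + $138.15 + $77.39 = $1,255.58
Net pay = $3,197.90 − $1,255.58 = $1,942.32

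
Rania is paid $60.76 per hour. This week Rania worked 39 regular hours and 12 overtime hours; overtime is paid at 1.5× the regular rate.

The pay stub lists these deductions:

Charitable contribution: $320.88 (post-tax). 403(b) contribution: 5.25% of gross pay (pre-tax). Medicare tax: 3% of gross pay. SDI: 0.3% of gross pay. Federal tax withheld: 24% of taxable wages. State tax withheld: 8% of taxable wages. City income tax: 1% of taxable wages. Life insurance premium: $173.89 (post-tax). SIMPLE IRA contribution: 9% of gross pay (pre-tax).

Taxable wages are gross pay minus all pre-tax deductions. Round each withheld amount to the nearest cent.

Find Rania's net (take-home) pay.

$1,380.71

Regular pay: 39 × $60.76 = $2,369.64
Overtime pay: 12 × $60.76 × 1.5 = $1,093.68
Gross pay = $2,369.64 + $1,093.68 = $3,463.32
403(b) contribution: $3,463.32 × 0.0525 = $181.82
SIMPLE IRA contribution: $3,463.32 × 0.09 = $311.70
Pre-tax total = $181.82 + $311.70 = $493.52
Taxable wages = $3,463.32 − $493.52 = $2,969.80
State tax withheld: $2,969.80 × 0.08 = $237.58
City income tax: $2,969.80 × 0.01 = $29.70
Federal tax withheld: $2,969.80 × 0.24 = $712.75
Medicare tax: $3,463.32 × 0.03 = $103.90
SDI: $3,463.32 × 0.003 = $10.39
Life insurance premium: $173.89
Charitable contribution: $320.88
Total deductions = $181.82 + $311.70 + $237.58 + $29.70 + $712.75 + $103.90 + $10.39 + $173.89 + $320.88 = $2,082.61
Net pay = $3,463.32 − $2,082.61 = $1,380.71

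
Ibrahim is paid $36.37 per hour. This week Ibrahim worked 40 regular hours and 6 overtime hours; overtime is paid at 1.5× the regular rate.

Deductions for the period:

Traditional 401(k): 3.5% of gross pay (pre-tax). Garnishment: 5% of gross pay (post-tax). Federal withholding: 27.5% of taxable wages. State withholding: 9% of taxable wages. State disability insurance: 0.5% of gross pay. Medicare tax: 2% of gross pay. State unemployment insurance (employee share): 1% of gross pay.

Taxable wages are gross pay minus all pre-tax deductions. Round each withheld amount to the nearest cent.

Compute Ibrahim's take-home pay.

Regular pay: 40 × $36.37 = $1,454.80
Overtime pay: 6 × $36.37 × 1.5 = $327.33
Gross pay = $1,454.80 + $327.33 = $1,782.13
Traditional 401(k): $1,782.13 × 0.035 = $62.37
Taxable wages = $1,782.13 − $62.37 = $1,719.76
State withholding: $1,719.76 × 0.09 = $154.78
Federal withholding: $1,719.76 × 0.275 = $472.93
State unemployment insurance (employee share): $1,782.13 × 0.01 = $17.82
Medicare tax: $1,782.13 × 0.02 = $35.64
State disability insurance: $1,782.13 × 0.005 = $8.91
Garnishment: $1,782.13 × 0.05 = $89.11
Total deductions = $62.37 + $154.78 + $472.93 + $17.82 + $35.64 + $8.91 + $89.11 = $841.56
Net pay = $1,782.13 − $841.56 = $940.57

$940.57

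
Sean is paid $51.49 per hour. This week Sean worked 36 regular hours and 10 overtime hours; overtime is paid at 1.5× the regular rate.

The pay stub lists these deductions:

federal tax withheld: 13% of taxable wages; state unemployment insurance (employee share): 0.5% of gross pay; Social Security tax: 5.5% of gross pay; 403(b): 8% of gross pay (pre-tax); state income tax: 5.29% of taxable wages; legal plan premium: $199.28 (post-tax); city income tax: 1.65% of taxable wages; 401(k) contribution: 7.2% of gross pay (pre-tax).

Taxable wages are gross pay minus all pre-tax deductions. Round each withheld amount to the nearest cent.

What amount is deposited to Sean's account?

$1,425.97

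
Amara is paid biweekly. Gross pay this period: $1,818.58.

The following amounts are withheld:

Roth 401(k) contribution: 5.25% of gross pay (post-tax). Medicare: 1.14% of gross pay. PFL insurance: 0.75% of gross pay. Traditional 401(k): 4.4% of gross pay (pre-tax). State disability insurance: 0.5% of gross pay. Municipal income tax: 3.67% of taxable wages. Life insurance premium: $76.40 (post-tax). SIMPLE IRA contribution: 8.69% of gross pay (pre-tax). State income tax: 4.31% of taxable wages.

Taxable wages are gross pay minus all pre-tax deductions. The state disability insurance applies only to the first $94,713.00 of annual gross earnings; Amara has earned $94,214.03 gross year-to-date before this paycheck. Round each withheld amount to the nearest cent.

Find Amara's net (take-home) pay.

$1,245.66

Traditional 401(k): $1,818.58 × 0.044 = $80.02
SIMPLE IRA contribution: $1,818.58 × 0.0869 = $158.03
Pre-tax total = $80.02 + $158.03 = $238.05
Taxable wages = $1,818.58 − $238.05 = $1,580.53
Municipal income tax: $1,580.53 × 0.0367 = $58.01
State income tax: $1,580.53 × 0.0431 = $68.12
State disability insurance: only $94,713.00 − $94,214.03 = $498.97 of this check is subject → $498.97 × 0.005 = $2.49
Medicare: $1,818.58 × 0.0114 = $20.73
PFL insurance: $1,818.58 × 0.0075 = $13.64
Roth 401(k) contribution: $1,818.58 × 0.0525 = $95.48
Life insurance premium: $76.40
Total deductions = $80.02 + $158.03 + $58.01 + $68.12 + $2.49 + $20.73 + $13.64 + $95.48 + $76.40 = $572.92
Net pay = $1,818.58 − $572.92 = $1,245.66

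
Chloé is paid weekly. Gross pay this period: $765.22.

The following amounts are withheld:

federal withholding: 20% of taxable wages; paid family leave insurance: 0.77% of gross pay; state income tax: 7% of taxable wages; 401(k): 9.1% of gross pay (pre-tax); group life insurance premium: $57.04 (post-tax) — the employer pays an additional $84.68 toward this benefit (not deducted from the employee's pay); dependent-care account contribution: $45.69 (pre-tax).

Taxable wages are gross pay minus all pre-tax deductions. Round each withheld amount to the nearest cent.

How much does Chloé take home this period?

$411.49

Dependent-care account contribution: $45.69
401(k): $765.22 × 0.091 = $69.64
Pre-tax total = $45.69 + $69.64 = $115.33
Taxable wages = $765.22 − $115.33 = $649.89
Federal withholding: $649.89 × 0.2 = $129.98
State income tax: $649.89 × 0.07 = $45.49
Paid family leave insurance: $765.22 × 0.0077 = $5.89
Group life insurance premium: $57.04
(Employer's $84.68 toward group life insurance premium is not withheld from the employee.)
Total deductions = $45.69 + $69.64 + $129.98 + $45.49 + $5.89 + $57.04 = $353.73
Net pay = $765.22 − $353.73 = $411.49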